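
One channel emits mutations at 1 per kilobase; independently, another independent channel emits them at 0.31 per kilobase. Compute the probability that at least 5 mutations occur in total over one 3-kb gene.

Independent Poisson processes superpose: combined rate λ = 1 + 0.31 = 1.31 per kilobase.
Over the interval, μ = 1.31 × 3 = 3.93 (a 3-kb gene = 3 kilobases).
P(N ≥ 5) = 1 − P(N ≤ 4) ≈ 0.3575.

0.3575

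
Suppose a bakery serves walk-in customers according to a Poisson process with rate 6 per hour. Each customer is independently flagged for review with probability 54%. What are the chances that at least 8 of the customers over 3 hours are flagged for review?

Thinning: the customers that are flagged for review themselves form a Poisson process with rate 0.54 × 6 = 3.24 per hour.
Over the interval, μ = 3.24 × 3 = 9.72 (3 hours).
P(N ≥ 8) = 1 − P(N ≤ 7) ≈ 0.7535.

0.7535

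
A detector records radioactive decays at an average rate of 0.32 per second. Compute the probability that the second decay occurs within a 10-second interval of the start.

Over the interval, μ = 0.32 × 10 = 3.2 (a 10-second interval = 10 seconds).
The second arrival falls in the interval iff at least 2 events occur there: P(S_2 ≤ t) = P(N ≥ 2) = 1 − P(N ≤ 1) ≈ 0.8288.

0.8288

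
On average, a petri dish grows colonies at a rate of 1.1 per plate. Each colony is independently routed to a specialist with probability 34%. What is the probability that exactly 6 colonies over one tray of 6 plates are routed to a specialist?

0.0188

Thinning: the colonies that are routed to a specialist themselves form a Poisson process with rate 0.34 × 1.1 = 0.374 per plate.
Over the interval, μ = 0.374 × 6 = 2.244 (a tray of 6 plates = 6 plates).
P(N = 6) = e^(−2.244) · 2.244^6/6! ≈ 0.0188.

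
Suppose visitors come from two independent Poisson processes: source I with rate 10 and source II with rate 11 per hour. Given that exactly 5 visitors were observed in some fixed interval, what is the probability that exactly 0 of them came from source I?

0.0394

Given the total, each event is independently from source I with probability p = λ_I/(λ_I+λ_II) = 10/21 ≈ 0.4762.
So K ~ Binomial(5, 10/21): P(K = 0) = C(5,0) · (10/21)^0 · (11/21)^5 ≈ 0.0394.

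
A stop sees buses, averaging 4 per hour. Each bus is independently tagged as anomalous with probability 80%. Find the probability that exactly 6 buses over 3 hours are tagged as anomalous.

0.0736

Thinning: the buses that are tagged as anomalous themselves form a Poisson process with rate 0.8 × 4 = 3.2 per hour.
Over the interval, μ = 3.2 × 3 = 9.6 (3 hours).
P(N = 6) = e^(−9.6) · 9.6^6/6! ≈ 0.0736.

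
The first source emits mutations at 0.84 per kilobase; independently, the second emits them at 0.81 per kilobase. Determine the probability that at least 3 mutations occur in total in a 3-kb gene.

0.8711

Independent Poisson processes superpose: combined rate λ = 0.84 + 0.81 = 1.65 per kilobase.
Over the interval, μ = 1.65 × 3 = 4.95 (a 3-kb gene = 3 kilobases).
P(N ≥ 3) = 1 − P(N ≤ 2) ≈ 0.8711.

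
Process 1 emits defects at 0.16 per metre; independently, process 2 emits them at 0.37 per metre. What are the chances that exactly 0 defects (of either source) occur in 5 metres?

0.0707

Independent Poisson processes superpose: combined rate λ = 0.16 + 0.37 = 0.53 per metre.
Over the interval, μ = 0.53 × 5 = 2.65 (5 metres).
P(N = 0) = e^(−2.65) · 2.65^0/0! ≈ 0.0707.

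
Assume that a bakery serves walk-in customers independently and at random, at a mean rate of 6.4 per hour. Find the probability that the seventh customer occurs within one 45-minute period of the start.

Over the interval, μ = 6.4 × 0.75 = 4.8 (a 45-minute period = 0.75 hours).
The seventh arrival falls in the interval iff at least 7 events occur there: P(S_7 ≤ t) = P(N ≥ 7) = 1 − P(N ≤ 6) ≈ 0.2092.

0.2092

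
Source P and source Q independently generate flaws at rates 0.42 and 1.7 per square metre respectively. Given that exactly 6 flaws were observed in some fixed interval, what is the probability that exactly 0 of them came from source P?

0.2659

Given the total, each event is independently from source P with probability p = λ_P/(λ_P+λ_Q) = 0.42/2.12 ≈ 0.1981.
So K ~ Binomial(6, 0.42/2.12): P(K = 0) = C(6,0) · (0.42/2.12)^0 · (1.7/2.12)^6 ≈ 0.2659.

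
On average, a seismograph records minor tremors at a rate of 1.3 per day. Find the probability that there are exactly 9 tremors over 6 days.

Over the interval, μ = 1.3 × 6 = 7.8 (6 days).
P(N = 9) = e^(−μ) μ^9/9! = e^(−7.8) · 7.8^9/362880 ≈ 0.1207.

0.1207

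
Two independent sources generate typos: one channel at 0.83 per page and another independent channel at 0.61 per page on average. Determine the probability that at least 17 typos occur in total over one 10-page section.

0.2796

Independent Poisson processes superpose: combined rate λ = 0.83 + 0.61 = 1.44 per page.
Over the interval, μ = 1.44 × 10 = 14.4 (a 10-page section = 10 pages).
P(N ≥ 17) = 1 − P(N ≤ 16) ≈ 0.2796.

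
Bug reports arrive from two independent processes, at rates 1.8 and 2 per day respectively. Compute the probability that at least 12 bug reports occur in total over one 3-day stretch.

0.4684

Independent Poisson processes superpose: combined rate λ = 1.8 + 2 = 3.8 per day.
Over the interval, μ = 3.8 × 3 = 11.4 (a 3-day stretch = 3 days).
P(N ≥ 12) = 1 − P(N ≤ 11) ≈ 0.4684.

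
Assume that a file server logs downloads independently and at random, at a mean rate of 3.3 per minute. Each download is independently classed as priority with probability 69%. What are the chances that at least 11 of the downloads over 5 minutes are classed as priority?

0.5852

Thinning: the downloads that are classed as priority themselves form a Poisson process with rate 0.69 × 3.3 = 2.277 per minute.
Over the interval, μ = 2.277 × 5 = 11.385 (5 minutes).
P(N ≥ 11) = 1 − P(N ≤ 10) ≈ 0.5852.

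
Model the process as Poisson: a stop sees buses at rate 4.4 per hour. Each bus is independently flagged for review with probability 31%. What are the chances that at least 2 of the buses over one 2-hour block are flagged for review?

0.7564

Thinning: the buses that are flagged for review themselves form a Poisson process with rate 0.31 × 4.4 = 1.364 per hour.
Over the interval, μ = 1.364 × 2 = 2.728 (a 2-hour block = 2 hours).
P(N ≥ 2) = 1 − P(N ≤ 1) ≈ 0.7564.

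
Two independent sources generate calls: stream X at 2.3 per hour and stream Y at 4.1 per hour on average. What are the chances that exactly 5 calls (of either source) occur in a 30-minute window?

Independent Poisson processes superpose: combined rate λ = 2.3 + 4.1 = 6.4 per hour.
Over the interval, μ = 6.4 × 0.5 = 3.2 (a 30-minute window = 0.5 hours).
P(N = 5) = e^(−3.2) · 3.2^5/5! ≈ 0.1140.

0.1140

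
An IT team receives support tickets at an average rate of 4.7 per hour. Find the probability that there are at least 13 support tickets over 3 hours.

0.6513

Over the interval, μ = 4.7 × 3 = 14.1 (3 hours).
P(N ≥ 13) = 1 − P(N ≤ 12) = 1 − Σ_{j=0}^{12} e^(−μ) μ^j/j! ≈ 0.6513.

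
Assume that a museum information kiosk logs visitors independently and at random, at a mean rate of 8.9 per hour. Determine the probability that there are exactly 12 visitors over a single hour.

With mean μ = 8.9 per hour,
P(N = 12) = e^(−μ) μ^12/12! = e^(−8.9) · 8.9^12/479001600 ≈ 0.0703.

0.0703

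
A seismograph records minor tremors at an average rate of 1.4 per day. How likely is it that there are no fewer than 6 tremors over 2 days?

Over the interval, μ = 1.4 × 2 = 2.8 (2 days).
P(N ≥ 6) = 1 − P(N ≤ 5) = 1 − Σ_{j=0}^{5} e^(−μ) μ^j/j! ≈ 0.0651.

0.0651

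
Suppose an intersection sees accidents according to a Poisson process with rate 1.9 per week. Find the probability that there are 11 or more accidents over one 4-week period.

Over the interval, μ = 1.9 × 4 = 7.6 (a 4-week period = 4 weeks).
P(N ≥ 11) = 1 − P(N ≤ 10) = 1 − Σ_{j=0}^{10} e^(−μ) μ^j/j! ≈ 0.1465.

0.1465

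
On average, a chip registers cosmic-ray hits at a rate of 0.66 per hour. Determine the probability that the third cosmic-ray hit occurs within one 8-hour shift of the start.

0.8970

Over the interval, μ = 0.66 × 8 = 5.28 (an 8-hour shift = 8 hours).
The third arrival falls in the interval iff at least 3 events occur there: P(S_3 ≤ t) = P(N ≥ 3) = 1 − P(N ≤ 2) ≈ 0.8970.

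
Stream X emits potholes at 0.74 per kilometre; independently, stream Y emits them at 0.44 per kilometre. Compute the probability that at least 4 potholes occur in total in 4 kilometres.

Independent Poisson processes superpose: combined rate λ = 0.74 + 0.44 = 1.18 per kilometre.
Over the interval, μ = 1.18 × 4 = 4.72 (4 kilometres).
P(N ≥ 4) = 1 − P(N ≤ 3) ≈ 0.6935.

0.6935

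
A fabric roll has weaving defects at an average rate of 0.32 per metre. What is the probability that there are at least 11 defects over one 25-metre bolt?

0.1841

Over the interval, μ = 0.32 × 25 = 8 (a 25-metre bolt = 25 metres).
P(N ≥ 11) = 1 − P(N ≤ 10) = 1 − Σ_{j=0}^{10} e^(−μ) μ^j/j! ≈ 0.1841.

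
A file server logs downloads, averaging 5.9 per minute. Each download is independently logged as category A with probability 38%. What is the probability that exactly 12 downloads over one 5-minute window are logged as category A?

0.1113

Thinning: the downloads that are logged as category A themselves form a Poisson process with rate 0.38 × 5.9 = 2.242 per minute.
Over the interval, μ = 2.242 × 5 = 11.21 (a 5-minute window = 5 minutes).
P(N = 12) = e^(−11.21) · 11.21^12/12! ≈ 0.1113.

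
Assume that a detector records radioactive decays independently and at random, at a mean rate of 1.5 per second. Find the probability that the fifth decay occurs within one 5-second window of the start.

Over the interval, μ = 1.5 × 5 = 7.5 (a 5-second window = 5 seconds).
The fifth arrival falls in the interval iff at least 5 events occur there: P(S_5 ≤ t) = P(N ≥ 5) = 1 − P(N ≤ 4) ≈ 0.8679.

0.8679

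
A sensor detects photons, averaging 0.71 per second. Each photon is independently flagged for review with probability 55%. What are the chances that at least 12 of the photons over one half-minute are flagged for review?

Thinning: the photons that are flagged for review themselves form a Poisson process with rate 0.55 × 0.71 = 0.3905 per second.
Over the interval, μ = 0.3905 × 30 = 11.715 (a half-minute = 30 seconds).
P(N ≥ 12) = 1 − P(N ≤ 11) ≈ 0.5055.

0.5055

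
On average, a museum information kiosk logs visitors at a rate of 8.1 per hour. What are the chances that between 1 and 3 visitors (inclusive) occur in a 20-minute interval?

0.6469

Over the interval, μ = 8.1 × 1/3 = 2.7 (a 20-minute interval = 1/3 hours).
P(1 ≤ N ≤ 3) = Σ_{j=1}^{3} e^(−2.7) · 2.7^j/j! ≈ 0.6469.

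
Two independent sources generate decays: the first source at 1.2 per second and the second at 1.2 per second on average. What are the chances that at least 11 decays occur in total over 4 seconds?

0.3671

Independent Poisson processes superpose: combined rate λ = 1.2 + 1.2 = 2.4 per second.
Over the interval, μ = 2.4 × 4 = 9.6 (4 seconds).
P(N ≥ 11) = 1 − P(N ≤ 10) ≈ 0.3671.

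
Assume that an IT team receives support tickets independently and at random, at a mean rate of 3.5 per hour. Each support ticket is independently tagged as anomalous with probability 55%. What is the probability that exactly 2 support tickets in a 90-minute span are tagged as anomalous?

Thinning: the support tickets that are tagged as anomalous themselves form a Poisson process with rate 0.55 × 3.5 = 1.925 per hour.
Over the interval, μ = 1.925 × 1.5 = 2.8875 (a 90-minute span = 1.5 hours).
P(N = 2) = e^(−2.8875) · 2.8875^2/2! ≈ 0.2323.

0.2323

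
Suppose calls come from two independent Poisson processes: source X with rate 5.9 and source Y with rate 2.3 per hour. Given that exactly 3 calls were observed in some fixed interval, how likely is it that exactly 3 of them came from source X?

Given the total, each event is independently from source X with probability p = λ_X/(λ_X+λ_Y) = 5.9/8.2 ≈ 0.7195.
So K ~ Binomial(3, 5.9/8.2): P(K = 3) = C(3,3) · (5.9/8.2)^3 · (2.3/8.2)^0 ≈ 0.3725.

0.3725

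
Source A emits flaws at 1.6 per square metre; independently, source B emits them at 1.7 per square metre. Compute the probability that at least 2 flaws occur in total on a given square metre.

0.8414

Independent Poisson processes superpose: combined rate λ = 1.6 + 1.7 = 3.3 per square metre.
So μ = 3.3.
P(N ≥ 2) = 1 − P(N ≤ 1) ≈ 0.8414.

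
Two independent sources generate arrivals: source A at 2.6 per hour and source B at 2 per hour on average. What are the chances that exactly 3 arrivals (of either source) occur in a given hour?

Independent Poisson processes superpose: combined rate λ = 2.6 + 2 = 4.6 per hour.
So μ = 4.6.
P(N = 3) = e^(−4.6) · 4.6^3/3! ≈ 0.1631.

0.1631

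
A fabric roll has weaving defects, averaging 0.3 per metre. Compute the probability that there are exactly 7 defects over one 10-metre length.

Over the interval, μ = 0.3 × 10 = 3 (a 10-metre length = 10 metres).
P(N = 7) = e^(−μ) μ^7/7! = e^(−3) · 3^7/5040 ≈ 0.0216.

0.0216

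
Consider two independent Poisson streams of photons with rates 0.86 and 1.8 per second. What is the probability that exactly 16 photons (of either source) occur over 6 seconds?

Independent Poisson processes superpose: combined rate λ = 0.86 + 1.8 = 2.66 per second.
Over the interval, μ = 2.66 × 6 = 15.96 (6 seconds).
P(N = 16) = e^(−15.96) · 15.96^16/16! ≈ 0.0992.

0.0992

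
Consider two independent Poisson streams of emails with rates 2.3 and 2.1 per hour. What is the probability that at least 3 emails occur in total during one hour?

0.8149

Independent Poisson processes superpose: combined rate λ = 2.3 + 2.1 = 4.4 per hour.
So μ = 4.4.
P(N ≥ 3) = 1 − P(N ≤ 2) ≈ 0.8149.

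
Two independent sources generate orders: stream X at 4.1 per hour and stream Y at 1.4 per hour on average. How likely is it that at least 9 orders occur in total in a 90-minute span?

Independent Poisson processes superpose: combined rate λ = 4.1 + 1.4 = 5.5 per hour.
Over the interval, μ = 5.5 × 1.5 = 8.25 (a 90-minute span = 1.5 hours).
P(N ≥ 9) = 1 − P(N ≤ 8) ≈ 0.4423.

0.4423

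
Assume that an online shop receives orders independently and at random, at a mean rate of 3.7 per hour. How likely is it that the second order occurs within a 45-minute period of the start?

Over the interval, μ = 3.7 × 0.75 = 2.775 (a 45-minute period = 0.75 hours).
The second arrival falls in the interval iff at least 2 events occur there: P(S_2 ≤ t) = P(N ≥ 2) = 1 − P(N ≤ 1) ≈ 0.7646.

0.7646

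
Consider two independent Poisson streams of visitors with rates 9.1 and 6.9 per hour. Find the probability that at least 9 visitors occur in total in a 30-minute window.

0.4075

Independent Poisson processes superpose: combined rate λ = 9.1 + 6.9 = 16 per hour.
Over the interval, μ = 16 × 0.5 = 8 (a 30-minute window = 0.5 hours).
P(N ≥ 9) = 1 − P(N ≤ 8) ≈ 0.4075.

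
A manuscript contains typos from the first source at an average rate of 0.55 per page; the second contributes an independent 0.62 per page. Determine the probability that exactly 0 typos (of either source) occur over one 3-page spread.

0.0299

Independent Poisson processes superpose: combined rate λ = 0.55 + 0.62 = 1.17 per page.
Over the interval, μ = 1.17 × 3 = 3.51 (a 3-page spread = 3 pages).
P(N = 0) = e^(−3.51) · 3.51^0/0! ≈ 0.0299.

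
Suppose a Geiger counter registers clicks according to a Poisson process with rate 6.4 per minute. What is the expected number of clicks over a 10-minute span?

64

E[N] = λt = 6.4 × 10 = 64 (a 10-minute span = 10 minutes).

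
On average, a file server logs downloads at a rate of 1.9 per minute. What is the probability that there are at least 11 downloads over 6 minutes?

Over the interval, μ = 1.9 × 6 = 11.4 (6 minutes).
P(N ≥ 11) = 1 − P(N ≤ 10) = 1 − Σ_{j=0}^{10} e^(−μ) μ^j/j! ≈ 0.5869.

0.5869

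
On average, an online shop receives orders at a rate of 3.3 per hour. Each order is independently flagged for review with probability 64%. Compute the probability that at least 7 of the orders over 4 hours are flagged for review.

0.7382

Thinning: the orders that are flagged for review themselves form a Poisson process with rate 0.64 × 3.3 = 2.112 per hour.
Over the interval, μ = 2.112 × 4 = 8.448 (4 hours).
P(N ≥ 7) = 1 − P(N ≤ 6) ≈ 0.7382.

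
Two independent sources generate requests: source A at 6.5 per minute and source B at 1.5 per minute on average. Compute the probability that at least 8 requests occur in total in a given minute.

Independent Poisson processes superpose: combined rate λ = 6.5 + 1.5 = 8 per minute.
So μ = 8.
P(N ≥ 8) = 1 − P(N ≤ 7) ≈ 0.5470.

0.5470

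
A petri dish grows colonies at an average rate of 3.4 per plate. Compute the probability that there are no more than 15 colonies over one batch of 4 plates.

0.7083

Over the interval, μ = 3.4 × 4 = 13.6 (a batch of 4 plates = 4 plates).
P(N ≤ 15) = Σ_{j=0}^{15} e^(−μ) μ^j/j! ≈ 0.7083.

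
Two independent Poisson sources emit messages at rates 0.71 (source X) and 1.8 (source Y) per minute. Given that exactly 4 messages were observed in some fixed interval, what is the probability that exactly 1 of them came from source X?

Given the total, each event is independently from source X with probability p = λ_X/(λ_X+λ_Y) = 0.71/2.51 ≈ 0.2829.
So K ~ Binomial(4, 0.71/2.51): P(K = 1) = C(4,1) · (0.71/2.51)^1 · (1.8/2.51)^3 ≈ 0.4173.

0.4173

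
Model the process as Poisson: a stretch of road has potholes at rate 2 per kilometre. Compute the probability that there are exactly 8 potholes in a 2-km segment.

0.0298

Over the interval, μ = 2 × 2 = 4 (a 2-km segment = 2 kilometres).
P(N = 8) = e^(−μ) μ^8/8! = e^(−4) · 4^8/40320 ≈ 0.0298.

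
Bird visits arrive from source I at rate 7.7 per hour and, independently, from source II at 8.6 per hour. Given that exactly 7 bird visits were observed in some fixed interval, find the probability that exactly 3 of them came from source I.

Given the total, each event is independently from source I with probability p = λ_I/(λ_I+λ_II) = 7.7/16.3 ≈ 0.4724.
So K ~ Binomial(7, 7.7/16.3): P(K = 3) = C(7,3) · (7.7/16.3)^3 · (8.6/16.3)^4 ≈ 0.2859.

0.2859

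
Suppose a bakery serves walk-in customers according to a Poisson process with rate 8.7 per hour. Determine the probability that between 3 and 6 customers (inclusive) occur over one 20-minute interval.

Over the interval, μ = 8.7 × 1/3 = 2.9 (a 20-minute interval = 1/3 hours).
P(3 ≤ N ≤ 6) = Σ_{j=3}^{6} e^(−2.9) · 2.9^j/j! ≈ 0.5253.

0.5253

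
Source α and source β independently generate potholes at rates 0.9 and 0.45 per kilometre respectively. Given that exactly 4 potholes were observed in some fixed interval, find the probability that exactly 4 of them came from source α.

Given the total, each event is independently from source α with probability p = λ_α/(λ_α+λ_β) = 0.9/1.35 ≈ 0.6667.
So K ~ Binomial(4, 0.9/1.35): P(K = 4) = C(4,4) · (0.9/1.35)^4 · (0.45/1.35)^0 ≈ 0.1975.

0.1975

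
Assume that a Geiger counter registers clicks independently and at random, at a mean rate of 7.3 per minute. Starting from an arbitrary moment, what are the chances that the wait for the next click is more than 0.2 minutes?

The wait for the next event is exponential with rate λ = 7.3 per minute.
P(T > 0.2) = e^(−λt) = e^(−7.3 × 0.2) = e^(−1.46) ≈ 0.2322.

0.2322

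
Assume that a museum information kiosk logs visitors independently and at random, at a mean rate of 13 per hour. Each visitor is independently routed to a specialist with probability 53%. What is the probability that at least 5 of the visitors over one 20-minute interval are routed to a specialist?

Thinning: the visitors that are routed to a specialist themselves form a Poisson process with rate 0.53 × 13 = 6.89 per hour.
Over the interval, μ = 6.89 × 1/3 ≈ 2.29667 (a 20-minute interval = 1/3 hours).
P(N ≥ 5) = 1 − P(N ≤ 4) ≈ 0.0834.

0.0834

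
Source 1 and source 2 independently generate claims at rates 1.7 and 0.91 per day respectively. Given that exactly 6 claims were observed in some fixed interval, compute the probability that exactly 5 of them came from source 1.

Given the total, each event is independently from source 1 with probability p = λ_1/(λ_1+λ_2) = 1.7/2.61 ≈ 0.6513.
So K ~ Binomial(6, 1.7/2.61): P(K = 5) = C(6,5) · (1.7/2.61)^5 · (0.91/2.61)^1 ≈ 0.2452.

0.2452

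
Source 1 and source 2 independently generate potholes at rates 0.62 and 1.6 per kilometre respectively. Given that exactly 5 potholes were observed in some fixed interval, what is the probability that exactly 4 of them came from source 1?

0.0219

Given the total, each event is independently from source 1 with probability p = λ_1/(λ_1+λ_2) = 0.62/2.22 ≈ 0.2793.
So K ~ Binomial(5, 0.62/2.22): P(K = 4) = C(5,4) · (0.62/2.22)^4 · (1.6/2.22)^1 ≈ 0.0219.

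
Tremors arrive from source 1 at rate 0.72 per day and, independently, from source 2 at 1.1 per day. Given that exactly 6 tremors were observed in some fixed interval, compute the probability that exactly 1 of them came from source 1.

0.1914

Given the total, each event is independently from source 1 with probability p = λ_1/(λ_1+λ_2) = 0.72/1.82 ≈ 0.3956.
So K ~ Binomial(6, 0.72/1.82): P(K = 1) = C(6,1) · (0.72/1.82)^1 · (1.1/1.82)^5 ≈ 0.1914.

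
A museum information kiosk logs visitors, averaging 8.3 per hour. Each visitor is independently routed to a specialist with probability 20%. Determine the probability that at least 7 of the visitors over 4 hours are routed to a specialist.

Thinning: the visitors that are routed to a specialist themselves form a Poisson process with rate 0.2 × 8.3 = 1.66 per hour.
Over the interval, μ = 1.66 × 4 = 6.64 (4 hours).
P(N ≥ 7) = 1 − P(N ≤ 6) ≈ 0.4954.

0.4954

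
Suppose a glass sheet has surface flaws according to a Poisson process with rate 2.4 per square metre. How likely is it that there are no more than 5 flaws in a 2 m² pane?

0.6510

Over the interval, μ = 2.4 × 2 = 4.8 (a 2 m² pane = 2 square metres).
P(N ≤ 5) = Σ_{j=0}^{5} e^(−μ) μ^j/j! ≈ 0.6510.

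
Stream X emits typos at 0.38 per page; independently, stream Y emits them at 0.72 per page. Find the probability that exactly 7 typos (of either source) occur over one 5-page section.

0.1234

Independent Poisson processes superpose: combined rate λ = 0.38 + 0.72 = 1.1 per page.
Over the interval, μ = 1.1 × 5 = 5.5 (a 5-page section = 5 pages).
P(N = 7) = e^(−5.5) · 5.5^7/7! ≈ 0.1234.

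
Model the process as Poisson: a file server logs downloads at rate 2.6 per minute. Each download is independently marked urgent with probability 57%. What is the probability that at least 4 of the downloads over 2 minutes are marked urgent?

Thinning: the downloads that are marked urgent themselves form a Poisson process with rate 0.57 × 2.6 = 1.482 per minute.
Over the interval, μ = 1.482 × 2 = 2.964 (2 minutes).
P(N ≥ 4) = 1 − P(N ≤ 3) ≈ 0.3447.

0.3447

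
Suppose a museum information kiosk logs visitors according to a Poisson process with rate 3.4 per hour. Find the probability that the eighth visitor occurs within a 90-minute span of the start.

0.1440

Over the interval, μ = 3.4 × 1.5 = 5.1 (a 90-minute span = 1.5 hours).
The eighth arrival falls in the interval iff at least 8 events occur there: P(S_8 ≤ t) = P(N ≥ 8) = 1 − P(N ≤ 7) ≈ 0.1440.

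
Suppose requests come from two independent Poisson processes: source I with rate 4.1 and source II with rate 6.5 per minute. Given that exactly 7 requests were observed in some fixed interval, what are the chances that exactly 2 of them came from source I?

0.2724

Given the total, each event is independently from source I with probability p = λ_I/(λ_I+λ_II) = 4.1/10.6 ≈ 0.3868.
So K ~ Binomial(7, 4.1/10.6): P(K = 2) = C(7,2) · (4.1/10.6)^2 · (6.5/10.6)^5 ≈ 0.2724.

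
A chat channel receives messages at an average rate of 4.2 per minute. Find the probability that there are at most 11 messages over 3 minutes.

0.3950

Over the interval, μ = 4.2 × 3 = 12.6 (3 minutes).
P(N ≤ 11) = Σ_{j=0}^{11} e^(−μ) μ^j/j! ≈ 0.3950.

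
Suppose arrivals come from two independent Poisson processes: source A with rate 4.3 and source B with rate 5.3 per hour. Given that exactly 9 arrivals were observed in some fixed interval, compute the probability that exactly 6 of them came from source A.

Given the total, each event is independently from source A with probability p = λ_A/(λ_A+λ_B) = 4.3/9.6 ≈ 0.4479.
So K ~ Binomial(9, 4.3/9.6): P(K = 6) = C(9,6) · (4.3/9.6)^6 · (5.3/9.6)^3 ≈ 0.1142.

0.1142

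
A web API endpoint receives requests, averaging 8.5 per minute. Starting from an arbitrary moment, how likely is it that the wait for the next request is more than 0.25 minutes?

0.1194

The wait for the next event is exponential with rate λ = 8.5 per minute.
P(T > 0.25) = e^(−λt) = e^(−8.5 × 0.25) = e^(−2.125) ≈ 0.1194.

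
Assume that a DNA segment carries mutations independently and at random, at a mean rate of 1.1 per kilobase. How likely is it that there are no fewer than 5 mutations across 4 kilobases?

Over the interval, μ = 1.1 × 4 = 4.4 (4 kilobases).
P(N ≥ 5) = 1 − P(N ≤ 4) = 1 − Σ_{j=0}^{4} e^(−μ) μ^j/j! ≈ 0.4488.

0.4488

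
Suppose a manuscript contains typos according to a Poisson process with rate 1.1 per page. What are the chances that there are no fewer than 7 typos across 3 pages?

Over the interval, μ = 1.1 × 3 = 3.3 (3 pages).
P(N ≥ 7) = 1 − P(N ≤ 6) = 1 − Σ_{j=0}^{6} e^(−μ) μ^j/j! ≈ 0.0510.

0.0510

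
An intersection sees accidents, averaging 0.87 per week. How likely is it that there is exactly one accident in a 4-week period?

Over the interval, μ = 0.87 × 4 = 3.48 (a 4-week period = 4 weeks).
P(N = 1) = e^(−μ) μ^1/1! = e^(−3.48) · 3.48^1/1 ≈ 0.1072.

0.1072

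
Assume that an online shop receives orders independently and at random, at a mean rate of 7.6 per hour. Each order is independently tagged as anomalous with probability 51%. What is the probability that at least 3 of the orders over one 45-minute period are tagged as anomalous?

Thinning: the orders that are tagged as anomalous themselves form a Poisson process with rate 0.51 × 7.6 = 3.876 per hour.
Over the interval, μ = 3.876 × 0.75 = 2.907 (a 45-minute period = 0.75 hours).
P(N ≥ 3) = 1 − P(N ≤ 2) ≈ 0.5557.

0.5557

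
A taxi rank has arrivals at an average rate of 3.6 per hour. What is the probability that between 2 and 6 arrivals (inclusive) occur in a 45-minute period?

0.7308

Over the interval, μ = 3.6 × 0.75 = 2.7 (a 45-minute period = 0.75 hours).
P(2 ≤ N ≤ 6) = Σ_{j=2}^{6} e^(−2.7) · 2.7^j/j! ≈ 0.7308.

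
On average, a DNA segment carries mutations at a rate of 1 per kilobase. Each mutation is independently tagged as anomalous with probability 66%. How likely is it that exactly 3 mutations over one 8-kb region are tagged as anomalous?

Thinning: the mutations that are tagged as anomalous themselves form a Poisson process with rate 0.66 × 1 = 0.66 per kilobase.
Over the interval, μ = 0.66 × 8 = 5.28 (an 8-kb region = 8 kilobases).
P(N = 3) = e^(−5.28) · 5.28^3/3! ≈ 0.1249.

0.1249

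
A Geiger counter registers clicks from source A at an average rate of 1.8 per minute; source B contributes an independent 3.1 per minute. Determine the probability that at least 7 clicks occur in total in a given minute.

0.2233

Independent Poisson processes superpose: combined rate λ = 1.8 + 3.1 = 4.9 per minute.
So μ = 4.9.
P(N ≥ 7) = 1 − P(N ≤ 6) ≈ 0.2233.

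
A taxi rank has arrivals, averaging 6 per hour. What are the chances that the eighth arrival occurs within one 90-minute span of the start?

Over the interval, μ = 6 × 1.5 = 9 (a 90-minute span = 1.5 hours).
The eighth arrival falls in the interval iff at least 8 events occur there: P(S_8 ≤ t) = P(N ≥ 8) = 1 − P(N ≤ 7) ≈ 0.6761.

0.6761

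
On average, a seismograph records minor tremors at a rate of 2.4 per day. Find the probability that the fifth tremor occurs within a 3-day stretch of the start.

Over the interval, μ = 2.4 × 3 = 7.2 (a 3-day stretch = 3 days).
The fifth arrival falls in the interval iff at least 5 events occur there: P(S_5 ≤ t) = P(N ≥ 5) = 1 − P(N ≤ 4) ≈ 0.8445.

0.8445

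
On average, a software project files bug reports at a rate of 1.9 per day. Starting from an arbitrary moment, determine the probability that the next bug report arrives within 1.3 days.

Inter-arrival times are exponential with rate λ = 1.9 per day.
P(T ≤ 1.3) = 1 − e^(−λt) = 1 − e^(−1.9 × 1.3) = 1 − e^(−2.47) ≈ 0.9154.

0.9154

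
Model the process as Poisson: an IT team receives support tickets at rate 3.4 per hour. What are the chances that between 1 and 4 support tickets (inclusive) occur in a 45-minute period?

0.8063

Over the interval, μ = 3.4 × 0.75 = 2.55 (a 45-minute period = 0.75 hours).
P(1 ≤ N ≤ 4) = Σ_{j=1}^{4} e^(−2.55) · 2.55^j/j! ≈ 0.8063.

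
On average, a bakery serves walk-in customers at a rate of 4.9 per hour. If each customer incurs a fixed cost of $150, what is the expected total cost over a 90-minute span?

$1102.5

E[N] = 4.9 × 1.5 = 7.35 (a 90-minute span = 1.5 hours); E[cost] = 7.35 × $150 = $1102.5.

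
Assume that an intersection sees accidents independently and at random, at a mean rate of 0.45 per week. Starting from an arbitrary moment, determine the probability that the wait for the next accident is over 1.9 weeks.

The wait for the next event is exponential with rate λ = 0.45 per week.
P(T > 1.9) = e^(−λt) = e^(−0.45 × 1.9) = e^(−0.855) ≈ 0.4253.

0.4253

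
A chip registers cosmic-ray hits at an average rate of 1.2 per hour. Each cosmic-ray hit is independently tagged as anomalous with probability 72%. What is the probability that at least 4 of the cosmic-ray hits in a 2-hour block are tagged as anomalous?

Thinning: the cosmic-ray hits that are tagged as anomalous themselves form a Poisson process with rate 0.72 × 1.2 = 0.864 per hour.
Over the interval, μ = 0.864 × 2 = 1.728 (a 2-hour block = 2 hours).
P(N ≥ 4) = 1 − P(N ≤ 3) ≈ 0.0974.

0.0974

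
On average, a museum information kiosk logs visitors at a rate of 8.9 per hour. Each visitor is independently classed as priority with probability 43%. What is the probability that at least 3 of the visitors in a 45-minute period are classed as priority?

0.5471

Thinning: the visitors that are classed as priority themselves form a Poisson process with rate 0.43 × 8.9 = 3.827 per hour.
Over the interval, μ = 3.827 × 0.75 = 2.87025 (a 45-minute period = 0.75 hours).
P(N ≥ 3) = 1 − P(N ≤ 2) ≈ 0.5471.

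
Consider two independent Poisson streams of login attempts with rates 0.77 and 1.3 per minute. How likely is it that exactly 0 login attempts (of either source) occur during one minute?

0.1262

Independent Poisson processes superpose: combined rate λ = 0.77 + 1.3 = 2.07 per minute.
So μ = 2.07.
P(N = 0) = e^(−2.07) · 2.07^0/0! ≈ 0.1262.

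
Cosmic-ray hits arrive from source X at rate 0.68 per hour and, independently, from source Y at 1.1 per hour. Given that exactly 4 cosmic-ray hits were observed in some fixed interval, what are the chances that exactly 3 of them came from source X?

0.1378

Given the total, each event is independently from source X with probability p = λ_X/(λ_X+λ_Y) = 0.68/1.78 ≈ 0.3820.
So K ~ Binomial(4, 0.68/1.78): P(K = 3) = C(4,3) · (0.68/1.78)^3 · (1.1/1.78)^1 ≈ 0.1378.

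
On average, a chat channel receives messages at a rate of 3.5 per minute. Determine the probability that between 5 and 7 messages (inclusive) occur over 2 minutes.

0.4257

Over the interval, μ = 3.5 × 2 = 7 (2 minutes).
P(5 ≤ N ≤ 7) = Σ_{j=5}^{7} e^(−7) · 7^j/j! ≈ 0.4257.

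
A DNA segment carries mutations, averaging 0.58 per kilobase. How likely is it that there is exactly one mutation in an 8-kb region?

Over the interval, μ = 0.58 × 8 = 4.64 (an 8-kb region = 8 kilobases).
P(N = 1) = e^(−μ) μ^1/1! = e^(−4.64) · 4.64^1/1 ≈ 0.0448.

0.0448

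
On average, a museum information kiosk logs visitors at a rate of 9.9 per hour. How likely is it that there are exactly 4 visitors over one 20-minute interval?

Over the interval, μ = 9.9 × 1/3 = 3.3 (a 20-minute interval = 1/3 hours).
P(N = 4) = e^(−μ) μ^4/4! = e^(−3.3) · 3.3^4/24 ≈ 0.1823.

0.1823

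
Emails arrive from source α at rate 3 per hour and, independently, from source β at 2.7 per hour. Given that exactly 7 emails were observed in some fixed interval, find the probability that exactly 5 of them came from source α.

Given the total, each event is independently from source α with probability p = λ_α/(λ_α+λ_β) = 3/5.7 ≈ 0.5263.
So K ~ Binomial(7, 3/5.7): P(K = 5) = C(7,5) · (3/5.7)^5 · (2.7/5.7)^2 ≈ 0.1903.

0.1903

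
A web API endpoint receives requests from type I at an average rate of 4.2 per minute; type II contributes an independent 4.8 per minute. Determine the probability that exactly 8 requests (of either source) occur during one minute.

0.1318

Independent Poisson processes superpose: combined rate λ = 4.2 + 4.8 = 9 per minute.
So μ = 9.
P(N = 8) = e^(−9) · 9^8/8! ≈ 0.1318.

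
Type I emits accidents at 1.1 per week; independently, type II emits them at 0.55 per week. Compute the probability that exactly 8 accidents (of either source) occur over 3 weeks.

Independent Poisson processes superpose: combined rate λ = 1.1 + 0.55 = 1.65 per week.
Over the interval, μ = 1.65 × 3 = 4.95 (3 weeks).
P(N = 8) = e^(−4.95) · 4.95^8/8! ≈ 0.0633.

0.0633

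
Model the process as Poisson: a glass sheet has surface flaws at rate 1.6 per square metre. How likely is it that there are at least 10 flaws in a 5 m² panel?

0.2834

Over the interval, μ = 1.6 × 5 = 8 (a 5 m² panel = 5 square metres).
P(N ≥ 10) = 1 − P(N ≤ 9) = 1 − Σ_{j=0}^{9} e^(−μ) μ^j/j! ≈ 0.2834.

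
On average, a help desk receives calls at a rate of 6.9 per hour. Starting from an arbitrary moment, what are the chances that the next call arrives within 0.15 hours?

Inter-arrival times are exponential with rate λ = 6.9 per hour.
P(T ≤ 0.15) = 1 − e^(−λt) = 1 − e^(−6.9 × 0.15) = 1 − e^(−1.035) ≈ 0.6448.

0.6448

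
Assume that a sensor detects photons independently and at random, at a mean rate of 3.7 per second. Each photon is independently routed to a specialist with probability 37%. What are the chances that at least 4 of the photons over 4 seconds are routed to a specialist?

Thinning: the photons that are routed to a specialist themselves form a Poisson process with rate 0.37 × 3.7 = 1.369 per second.
Over the interval, μ = 1.369 × 4 = 5.476 (4 seconds).
P(N ≥ 4) = 1 − P(N ≤ 3) ≈ 0.7956.

0.7956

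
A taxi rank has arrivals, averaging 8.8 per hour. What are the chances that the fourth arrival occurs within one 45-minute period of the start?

0.8948

Over the interval, μ = 8.8 × 0.75 = 6.6 (a 45-minute period = 0.75 hours).
The fourth arrival falls in the interval iff at least 4 events occur there: P(S_4 ≤ t) = P(N ≥ 4) = 1 − P(N ≤ 3) ≈ 0.8948.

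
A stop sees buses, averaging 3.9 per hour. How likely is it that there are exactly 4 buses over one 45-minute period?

0.1637

Over the interval, μ = 3.9 × 0.75 = 2.925 (a 45-minute period = 0.75 hours).
P(N = 4) = e^(−μ) μ^4/4! = e^(−2.925) · 2.925^4/24 ≈ 0.1637.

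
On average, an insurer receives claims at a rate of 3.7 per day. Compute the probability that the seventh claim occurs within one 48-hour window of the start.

0.6080

Over the interval, μ = 3.7 × 2 = 7.4 (a 48-hour window = 2 days).
The seventh arrival falls in the interval iff at least 7 events occur there: P(S_7 ≤ t) = P(N ≥ 7) = 1 − P(N ≤ 6) ≈ 0.6080.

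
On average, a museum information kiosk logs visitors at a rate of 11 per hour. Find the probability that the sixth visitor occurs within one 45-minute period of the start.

0.8306

Over the interval, μ = 11 × 0.75 = 8.25 (a 45-minute period = 0.75 hours).
The sixth arrival falls in the interval iff at least 6 events occur there: P(S_6 ≤ t) = P(N ≥ 6) = 1 − P(N ≤ 5) ≈ 0.8306.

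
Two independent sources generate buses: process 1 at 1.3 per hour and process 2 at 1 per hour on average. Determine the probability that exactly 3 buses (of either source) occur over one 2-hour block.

Independent Poisson processes superpose: combined rate λ = 1.3 + 1 = 2.3 per hour.
Over the interval, μ = 2.3 × 2 = 4.6 (a 2-hour block = 2 hours).
P(N = 3) = e^(−4.6) · 4.6^3/3! ≈ 0.1631.

0.1631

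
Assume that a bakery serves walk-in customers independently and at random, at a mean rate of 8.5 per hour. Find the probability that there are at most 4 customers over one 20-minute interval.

0.8424

Over the interval, μ = 8.5 × 1/3 ≈ 2.83333 (a 20-minute interval = 1/3 hours).
P(N ≤ 4) = Σ_{j=0}^{4} e^(−μ) μ^j/j! ≈ 0.8424.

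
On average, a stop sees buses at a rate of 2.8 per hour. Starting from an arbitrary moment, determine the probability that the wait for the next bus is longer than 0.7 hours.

The wait for the next event is exponential with rate λ = 2.8 per hour.
P(T > 0.7) = e^(−λt) = e^(−2.8 × 0.7) = e^(−1.96) ≈ 0.1409.

0.1409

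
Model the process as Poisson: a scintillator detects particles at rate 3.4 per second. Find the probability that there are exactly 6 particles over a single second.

With mean μ = 3.4 per second,
P(N = 6) = e^(−μ) μ^6/6! = e^(−3.4) · 3.4^6/720 ≈ 0.0716.

0.0716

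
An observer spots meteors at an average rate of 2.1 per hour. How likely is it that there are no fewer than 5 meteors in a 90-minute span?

0.2105

Over the interval, μ = 2.1 × 1.5 = 3.15 (a 90-minute span = 1.5 hours).
P(N ≥ 5) = 1 − P(N ≤ 4) = 1 − Σ_{j=0}^{4} e^(−μ) μ^j/j! ≈ 0.2105.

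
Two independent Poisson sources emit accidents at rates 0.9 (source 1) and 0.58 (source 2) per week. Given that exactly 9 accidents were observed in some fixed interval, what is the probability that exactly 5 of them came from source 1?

Given the total, each event is independently from source 1 with probability p = λ_1/(λ_1+λ_2) = 0.9/1.48 ≈ 0.6081.
So K ~ Binomial(9, 0.9/1.48): P(K = 5) = C(9,5) · (0.9/1.48)^5 · (0.58/1.48)^4 ≈ 0.2471.

0.2471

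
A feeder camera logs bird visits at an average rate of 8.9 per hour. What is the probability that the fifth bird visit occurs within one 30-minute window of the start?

Over the interval, μ = 8.9 × 0.5 = 4.45 (a 30-minute window = 0.5 hours).
The fifth arrival falls in the interval iff at least 5 events occur there: P(S_5 ≤ t) = P(N ≥ 5) = 1 − P(N ≤ 4) ≈ 0.4584.

0.4584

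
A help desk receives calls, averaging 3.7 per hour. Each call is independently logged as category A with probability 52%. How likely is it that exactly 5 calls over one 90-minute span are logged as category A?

Thinning: the calls that are logged as category A themselves form a Poisson process with rate 0.52 × 3.7 = 1.924 per hour.
Over the interval, μ = 1.924 × 1.5 = 2.886 (a 90-minute span = 1.5 hours).
P(N = 5) = e^(−2.886) · 2.886^5/5! ≈ 0.0931.

0.0931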